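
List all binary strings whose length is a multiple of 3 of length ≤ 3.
ε, 000, 001, 010, 011, 100, 101, 110, 111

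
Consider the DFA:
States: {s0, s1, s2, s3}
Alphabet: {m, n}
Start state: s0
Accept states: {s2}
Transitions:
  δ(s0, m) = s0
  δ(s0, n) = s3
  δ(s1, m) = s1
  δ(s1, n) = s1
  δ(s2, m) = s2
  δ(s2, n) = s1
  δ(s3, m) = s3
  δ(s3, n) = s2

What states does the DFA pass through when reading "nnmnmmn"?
read 'n': s0 → s3
  read 'n': s3 → s2
  read 'm': s2 → s2
  read 'n': s2 → s1
  read 'm': s1 → s1
  read 'm': s1 → s1
  read 'n': s1 → s1
s0 -> s3 -> s2 -> s2 -> s1 -> s1 -> s1 -> s1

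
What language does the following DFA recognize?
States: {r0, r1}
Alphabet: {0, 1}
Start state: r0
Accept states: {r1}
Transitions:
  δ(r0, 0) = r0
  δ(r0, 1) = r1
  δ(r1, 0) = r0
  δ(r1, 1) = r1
Testing a few strings:
  '11' → accept
  '110' → reject
  '111' → accept
  '0' → reject
State roles: r0=last symbol not 1; r1=last symbol is 1
All binary strings ending with 1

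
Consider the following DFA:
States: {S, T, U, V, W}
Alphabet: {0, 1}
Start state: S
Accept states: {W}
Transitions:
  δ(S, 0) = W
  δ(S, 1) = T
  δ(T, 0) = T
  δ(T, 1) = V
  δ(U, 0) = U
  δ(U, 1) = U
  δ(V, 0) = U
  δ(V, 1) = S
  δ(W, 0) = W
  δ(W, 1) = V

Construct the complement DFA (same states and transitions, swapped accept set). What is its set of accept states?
Complement accept states = All states \ Original accept states
= {S, T, U, V, W} \ {W}
{S, T, U, V}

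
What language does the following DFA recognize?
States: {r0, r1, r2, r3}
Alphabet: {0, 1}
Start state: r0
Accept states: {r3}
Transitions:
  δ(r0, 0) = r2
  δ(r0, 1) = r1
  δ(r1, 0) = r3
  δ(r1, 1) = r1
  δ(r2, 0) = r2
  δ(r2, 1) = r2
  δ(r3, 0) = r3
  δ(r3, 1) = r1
Testing a few strings:
  '101' → reject
  '1' → reject
  '10' → accept
  '0' → reject
State roles: r0=no input read; r1=started with 1, last symbol 1; r2=started with 0 (dead); r3=started with 1, last symbol 0
All binary strings that start with 1 and end with 0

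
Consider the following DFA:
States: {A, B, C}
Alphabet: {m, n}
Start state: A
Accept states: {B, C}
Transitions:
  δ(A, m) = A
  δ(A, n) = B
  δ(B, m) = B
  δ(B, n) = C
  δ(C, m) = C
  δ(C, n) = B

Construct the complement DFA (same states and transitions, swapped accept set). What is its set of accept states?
Complement accept states = All states \ Original accept states
= {A, B, C} \ {B, C}
{A}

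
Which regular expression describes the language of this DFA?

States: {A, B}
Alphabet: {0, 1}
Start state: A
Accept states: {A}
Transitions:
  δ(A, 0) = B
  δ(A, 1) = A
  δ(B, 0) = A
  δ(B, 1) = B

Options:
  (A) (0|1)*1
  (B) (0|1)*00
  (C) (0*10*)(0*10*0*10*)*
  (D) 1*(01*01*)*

Check each option against the DFA on short strings; one disagreement eliminates an option:
  (A) (0|1)*1: on ε the DFA stays in A and accepts (A ∈ Accept), but the regex does not match it → eliminate
  (B) (0|1)*00: on ε the DFA stays in A and accepts (A ∈ Accept), but the regex does not match it → eliminate
  (C) (0*10*)(0*10*0*10*)*: on ε the DFA stays in A and accepts (A ∈ Accept), but the regex does not match it → eliminate
  (D) 1*(01*01*)*: agrees with the DFA on every string of length ≤ 6
Only (D) is consistent with the DFA.
(D) 1*(01*01*)*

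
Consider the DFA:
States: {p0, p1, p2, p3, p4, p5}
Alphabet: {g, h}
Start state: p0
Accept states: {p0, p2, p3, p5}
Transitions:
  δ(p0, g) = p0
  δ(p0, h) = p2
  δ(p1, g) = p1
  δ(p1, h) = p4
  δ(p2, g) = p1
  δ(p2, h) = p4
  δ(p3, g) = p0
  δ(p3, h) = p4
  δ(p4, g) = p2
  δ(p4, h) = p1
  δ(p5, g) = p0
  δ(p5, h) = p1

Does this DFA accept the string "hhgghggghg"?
Processing string "hhgghggghg":
  p0 --h--> p2
  p2 --h--> p4
  p4 --g--> p2
  p2 --g--> p1
  p1 --h--> p4
  p4 --g--> p2
  p2 --g--> p1
  p1 --g--> p1
  p1 --h--> p4
  p4 --g--> p2
Final state: p2
Accept states: {p0, p2, p3, p5}
Yes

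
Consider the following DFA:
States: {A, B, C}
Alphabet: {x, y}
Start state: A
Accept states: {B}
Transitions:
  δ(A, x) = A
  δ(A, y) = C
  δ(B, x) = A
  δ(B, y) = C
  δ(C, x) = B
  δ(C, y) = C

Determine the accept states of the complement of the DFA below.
Complement accept states = All states \ Original accept states
= {A, B, C} \ {B}
{A, C}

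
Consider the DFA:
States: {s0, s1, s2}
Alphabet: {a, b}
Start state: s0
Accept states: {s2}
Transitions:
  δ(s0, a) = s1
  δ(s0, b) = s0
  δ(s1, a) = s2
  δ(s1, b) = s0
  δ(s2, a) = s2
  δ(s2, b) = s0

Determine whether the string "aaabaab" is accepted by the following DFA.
Processing string "aaabaab":
  s0 --a--> s1
  s1 --a--> s2
  s2 --a--> s2
  s2 --b--> s0
  s0 --a--> s1
  s1 --a--> s2
  s2 --b--> s0
Final state: s0
Accept states: {s2}
No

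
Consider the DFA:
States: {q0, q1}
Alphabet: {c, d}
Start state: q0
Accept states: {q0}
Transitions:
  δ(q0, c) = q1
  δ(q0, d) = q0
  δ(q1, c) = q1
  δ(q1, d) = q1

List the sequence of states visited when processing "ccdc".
read 'c': q0 → q1
  read 'c': q1 → q1
  read 'd': q1 → q1
  read 'c': q1 → q1
q0 -> q1 -> q1 -> q1 -> q1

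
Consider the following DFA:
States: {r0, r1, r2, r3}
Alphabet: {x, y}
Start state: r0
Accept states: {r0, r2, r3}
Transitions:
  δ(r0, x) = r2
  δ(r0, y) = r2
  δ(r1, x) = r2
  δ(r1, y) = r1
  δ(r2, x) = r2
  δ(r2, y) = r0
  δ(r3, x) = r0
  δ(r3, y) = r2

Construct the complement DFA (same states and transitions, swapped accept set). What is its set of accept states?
Complement accept states = All states \ Original accept states
= {r0, r1, r2, r3} \ {r0, r2, r3}
{r1}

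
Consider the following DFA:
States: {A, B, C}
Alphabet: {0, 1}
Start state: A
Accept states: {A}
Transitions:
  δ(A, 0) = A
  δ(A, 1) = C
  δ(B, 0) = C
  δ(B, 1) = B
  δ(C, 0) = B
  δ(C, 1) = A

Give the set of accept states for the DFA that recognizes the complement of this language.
Complement accept states = All states \ Original accept states
= {A, B, C} \ {A}
{B, C}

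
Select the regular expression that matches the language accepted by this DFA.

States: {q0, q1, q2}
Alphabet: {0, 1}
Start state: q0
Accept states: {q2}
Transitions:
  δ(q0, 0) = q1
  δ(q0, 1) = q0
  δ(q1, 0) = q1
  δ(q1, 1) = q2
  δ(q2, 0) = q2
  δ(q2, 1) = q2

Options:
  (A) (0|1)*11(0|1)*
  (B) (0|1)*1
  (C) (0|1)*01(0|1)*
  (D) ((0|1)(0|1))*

Check each option against the DFA on short strings; one disagreement eliminates an option:
  (A) (0|1)*11(0|1)*: on '01' the DFA goes q0 → q1 → q2 and accepts (q2 ∈ Accept), but the regex does not match it → eliminate
  (B) (0|1)*1: on '1' the DFA goes q0 → q0 and rejects (q0 ∉ Accept), but the regex matches it → eliminate
  (C) (0|1)*01(0|1)*: agrees with the DFA on every string of length ≤ 6
  (D) ((0|1)(0|1))*: on ε the DFA stays in q0 and rejects (q0 ∉ Accept), but the regex matches it → eliminate
Only (C) is consistent with the DFA.
(C) (0|1)*01(0|1)*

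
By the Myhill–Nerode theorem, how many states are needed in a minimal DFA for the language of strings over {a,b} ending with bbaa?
By Myhill–Nerode, count the distinguishable equivalence classes: 5 classes — one per longest suffix of the input that is a prefix of 'bbaa' (lengths 0 through 4); only the length-4 class is accepting.
5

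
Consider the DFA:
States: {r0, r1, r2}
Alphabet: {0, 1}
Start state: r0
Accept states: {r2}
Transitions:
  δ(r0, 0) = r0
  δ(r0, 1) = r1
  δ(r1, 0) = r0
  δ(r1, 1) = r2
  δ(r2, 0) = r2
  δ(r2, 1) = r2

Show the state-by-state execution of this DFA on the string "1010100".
read '1': r0 → r1
  read '0': r1 → r0
  read '1': r0 → r1
  read '0': r1 → r0
  read '1': r0 → r1
  read '0': r1 → r0
  read '0': r0 → r0
r0 -> r1 -> r0 -> r1 -> r0 -> r1 -> r0 -> r0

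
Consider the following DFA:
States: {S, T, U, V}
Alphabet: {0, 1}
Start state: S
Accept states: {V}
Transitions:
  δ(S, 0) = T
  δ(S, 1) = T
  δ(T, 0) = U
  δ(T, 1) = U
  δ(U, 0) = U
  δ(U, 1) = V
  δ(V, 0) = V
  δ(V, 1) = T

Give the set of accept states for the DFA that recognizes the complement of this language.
Complement accept states = All states \ Original accept states
= {S, T, U, V} \ {V}
{S, T, U}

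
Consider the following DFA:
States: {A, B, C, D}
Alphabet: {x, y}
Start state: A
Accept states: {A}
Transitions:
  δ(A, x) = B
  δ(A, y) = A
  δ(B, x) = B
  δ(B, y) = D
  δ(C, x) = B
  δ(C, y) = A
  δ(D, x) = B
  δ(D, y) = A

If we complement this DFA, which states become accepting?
Complement accept states = All states \ Original accept states
= {A, B, C, D} \ {A}
{B, C, D}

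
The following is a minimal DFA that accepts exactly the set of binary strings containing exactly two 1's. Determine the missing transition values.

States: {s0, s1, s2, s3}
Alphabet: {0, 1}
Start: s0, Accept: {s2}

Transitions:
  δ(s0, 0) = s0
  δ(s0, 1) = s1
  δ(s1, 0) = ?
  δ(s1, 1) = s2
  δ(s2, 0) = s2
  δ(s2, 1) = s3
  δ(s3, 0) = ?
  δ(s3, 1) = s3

From the language and accept set, identify what each state tracks — s0: zero 1's; s1: one 1; s2: two 1's; s3: ≥ three 1's (dead).
Each missing δ(q, a) is the state matching the new tracked value after reading a.
δ(s1, 0) = s1; δ(s3, 0) = s3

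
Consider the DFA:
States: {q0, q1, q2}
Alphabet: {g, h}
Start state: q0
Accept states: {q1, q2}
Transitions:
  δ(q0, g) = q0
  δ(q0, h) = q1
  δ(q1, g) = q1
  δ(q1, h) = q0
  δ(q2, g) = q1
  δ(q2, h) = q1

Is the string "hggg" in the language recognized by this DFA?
Processing string "hggg":
  q0 --h--> q1
  q1 --g--> q1
  q1 --g--> q1
  q1 --g--> q1
Final state: q1
Accept states: {q1, q2}
Yes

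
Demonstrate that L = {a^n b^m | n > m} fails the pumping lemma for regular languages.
Assume L is regular with pumping length p. Idea: pumping down the a-block drops the a-count to at most the b-count.
Choose s = a^(p+1) b^p ∈ L (|s| = 2p+1 ≥ p). By the pumping lemma, s = xyz with |xy| ≤ p, |y| > 0, so y = a^k with k ≥ 1. Take i = 0: xz = a^(p+1−k) b^p. Since k ≥ 1, p+1−k ≤ p, so the number of a's is no longer strictly greater than the number of b's, hence xz ∉ L.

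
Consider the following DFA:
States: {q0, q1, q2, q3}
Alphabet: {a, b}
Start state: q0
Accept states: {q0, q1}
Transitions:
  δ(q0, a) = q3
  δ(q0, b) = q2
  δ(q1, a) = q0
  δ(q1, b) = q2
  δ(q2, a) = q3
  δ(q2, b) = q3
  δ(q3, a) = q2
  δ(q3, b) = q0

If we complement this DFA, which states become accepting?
Complement accept states = All states \ Original accept states
= {q0, q1, q2, q3} \ {q0, q1}
{q2, q3}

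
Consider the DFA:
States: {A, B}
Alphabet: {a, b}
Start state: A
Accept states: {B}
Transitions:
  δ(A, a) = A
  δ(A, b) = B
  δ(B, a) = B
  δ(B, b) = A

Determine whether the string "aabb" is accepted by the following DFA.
Processing string "aabb":
  A --a--> A
  A --a--> A
  A --b--> B
  B --b--> A
Final state: A
Accept states: {B}
No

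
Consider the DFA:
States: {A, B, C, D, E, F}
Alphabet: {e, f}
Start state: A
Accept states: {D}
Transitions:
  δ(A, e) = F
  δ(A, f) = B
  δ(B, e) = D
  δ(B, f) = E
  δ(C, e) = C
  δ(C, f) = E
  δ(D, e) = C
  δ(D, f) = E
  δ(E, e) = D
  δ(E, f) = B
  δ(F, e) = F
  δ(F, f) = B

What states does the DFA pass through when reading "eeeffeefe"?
read 'e': A → F
  read 'e': F → F
  read 'e': F → F
  read 'f': F → B
  read 'f': B → E
  read 'e': E → D
  read 'e': D → C
  read 'f': C → E
  read 'e': E → D
A -> F -> F -> F -> B -> E -> D -> C -> E -> D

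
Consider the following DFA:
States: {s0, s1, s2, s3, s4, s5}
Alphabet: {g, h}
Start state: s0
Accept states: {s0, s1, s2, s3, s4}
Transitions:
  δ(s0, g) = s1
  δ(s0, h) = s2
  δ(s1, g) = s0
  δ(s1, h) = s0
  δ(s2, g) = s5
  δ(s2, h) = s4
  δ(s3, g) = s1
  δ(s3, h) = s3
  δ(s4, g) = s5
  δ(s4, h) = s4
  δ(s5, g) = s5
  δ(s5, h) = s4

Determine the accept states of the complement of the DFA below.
Complement accept states = All states \ Original accept states
= {s0, s1, s2, s3, s4, s5} \ {s0, s1, s2, s3, s4}
{s5}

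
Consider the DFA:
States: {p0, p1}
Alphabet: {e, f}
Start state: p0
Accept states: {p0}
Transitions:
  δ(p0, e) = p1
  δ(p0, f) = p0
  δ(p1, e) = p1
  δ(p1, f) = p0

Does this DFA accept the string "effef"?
Processing string "effef":
  p0 --e--> p1
  p1 --f--> p0
  p0 --f--> p0
  p0 --e--> p1
  p1 --f--> p0
Final state: p0
Accept states: {p0}
Yes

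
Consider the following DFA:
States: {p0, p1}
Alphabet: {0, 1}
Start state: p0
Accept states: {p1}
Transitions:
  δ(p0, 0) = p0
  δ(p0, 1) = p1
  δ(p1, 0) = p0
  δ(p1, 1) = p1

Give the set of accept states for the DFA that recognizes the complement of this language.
Complement accept states = All states \ Original accept states
= {p0, p1} \ {p1}
{p0}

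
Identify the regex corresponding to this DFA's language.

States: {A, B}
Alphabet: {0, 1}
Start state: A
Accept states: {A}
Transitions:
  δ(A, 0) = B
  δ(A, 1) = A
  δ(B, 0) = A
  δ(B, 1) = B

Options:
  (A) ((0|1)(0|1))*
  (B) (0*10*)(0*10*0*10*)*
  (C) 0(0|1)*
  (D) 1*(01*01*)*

Check each option against the DFA on short strings; one disagreement eliminates an option:
  (A) ((0|1)(0|1))*: on '1' the DFA goes A → A and accepts (A ∈ Accept), but the regex does not match it → eliminate
  (B) (0*10*)(0*10*0*10*)*: on ε the DFA stays in A and accepts (A ∈ Accept), but the regex does not match it → eliminate
  (C) 0(0|1)*: on ε the DFA stays in A and accepts (A ∈ Accept), but the regex does not match it → eliminate
  (D) 1*(01*01*)*: agrees with the DFA on every string of length ≤ 6
Only (D) is consistent with the DFA.
(D) 1*(01*01*)*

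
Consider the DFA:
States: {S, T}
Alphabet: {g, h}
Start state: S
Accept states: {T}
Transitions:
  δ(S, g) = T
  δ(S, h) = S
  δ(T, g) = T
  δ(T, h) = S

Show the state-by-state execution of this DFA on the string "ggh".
read 'g': S → T
  read 'g': T → T
  read 'h': T → S
S -> T -> T -> S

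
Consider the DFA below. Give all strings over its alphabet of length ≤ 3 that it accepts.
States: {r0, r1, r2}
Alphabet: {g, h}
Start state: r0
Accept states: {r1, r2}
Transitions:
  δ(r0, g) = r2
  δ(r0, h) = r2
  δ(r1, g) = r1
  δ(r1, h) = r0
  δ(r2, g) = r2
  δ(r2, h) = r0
g, h, gg, hg, ggg, ghg, ghh, hgg, hhg, hhh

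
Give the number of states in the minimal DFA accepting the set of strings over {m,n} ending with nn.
By Myhill–Nerode, count the distinguishable equivalence classes: 3 classes — one per longest suffix of the input that is a prefix of 'nn' (lengths 0 through 2); only the length-2 class is accepting.
3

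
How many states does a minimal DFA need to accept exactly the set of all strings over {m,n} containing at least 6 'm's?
By Myhill–Nerode, count the distinguishable equivalence classes: 7 classes — having seen 0, 1, …, 5, or ≥6 copies of 'm'; any two classes i < j (j ≤ 6) are distinguished by the string m^(6−j), which takes class j to 6 copies (accepted) but leaves class i below 6 (rejected).
7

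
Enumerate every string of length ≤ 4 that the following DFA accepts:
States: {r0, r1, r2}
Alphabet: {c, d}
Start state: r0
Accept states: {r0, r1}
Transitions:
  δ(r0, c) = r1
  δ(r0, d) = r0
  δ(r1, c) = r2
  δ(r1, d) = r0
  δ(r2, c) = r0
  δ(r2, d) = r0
ε, c, d, cd, dc, dd, ccc, ccd, cdc, cdd, dcd, ddc, ddd, cccc, cccd, ccdc, ccdd, cdcd, cddc, cddd, dccc, dccd, dcdc, dcdd, ddcd, dddc, dddd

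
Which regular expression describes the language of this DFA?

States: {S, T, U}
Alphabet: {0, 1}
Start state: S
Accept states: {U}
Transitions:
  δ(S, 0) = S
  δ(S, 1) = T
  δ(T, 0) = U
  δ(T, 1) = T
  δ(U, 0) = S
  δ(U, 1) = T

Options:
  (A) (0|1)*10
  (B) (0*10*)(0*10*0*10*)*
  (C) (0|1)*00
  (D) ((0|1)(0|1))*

Check each option against the DFA on short strings; one disagreement eliminates an option:
  (A) (0|1)*10: agrees with the DFA on every string of length ≤ 6
  (B) (0*10*)(0*10*0*10*)*: on '1' the DFA goes S → T and rejects (T ∉ Accept), but the regex matches it → eliminate
  (C) (0|1)*00: on '00' the DFA goes S → S → S and rejects (S ∉ Accept), but the regex matches it → eliminate
  (D) ((0|1)(0|1))*: on ε the DFA stays in S and rejects (S ∉ Accept), but the regex matches it → eliminate
Only (A) is consistent with the DFA.
(A) (0|1)*10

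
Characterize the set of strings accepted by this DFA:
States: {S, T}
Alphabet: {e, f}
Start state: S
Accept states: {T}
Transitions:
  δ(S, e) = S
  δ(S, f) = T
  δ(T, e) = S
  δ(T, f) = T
Testing a few strings:
  'fef' → accept
  'eee' → reject
  'ee' → reject
  'e' → reject
State roles: S=last symbol not f; T=last symbol is f
All strings over {e,f} ending with f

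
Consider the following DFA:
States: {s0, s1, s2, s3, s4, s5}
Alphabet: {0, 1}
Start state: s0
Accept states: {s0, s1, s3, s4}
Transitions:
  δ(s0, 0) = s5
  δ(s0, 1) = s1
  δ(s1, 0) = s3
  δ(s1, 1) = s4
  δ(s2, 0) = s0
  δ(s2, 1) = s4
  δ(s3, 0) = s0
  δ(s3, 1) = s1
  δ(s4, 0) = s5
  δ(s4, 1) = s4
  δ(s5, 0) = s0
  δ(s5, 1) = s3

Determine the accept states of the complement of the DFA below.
Complement accept states = All states \ Original accept states
= {s0, s1, s2, s3, s4, s5} \ {s0, s1, s3, s4}
{s2, s5}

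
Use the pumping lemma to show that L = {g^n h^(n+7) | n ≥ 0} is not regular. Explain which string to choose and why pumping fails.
Assume L is regular with pumping length p. Idea: pumping the g-block breaks the fixed offset of 7.
Choose s = g^p h^(p+7) ∈ L. By the pumping lemma, s = xyz with |xy| ≤ p, |y| > 0, so y = g^k with k ≥ 1. Then xy²z = g^(p+k) h^(p+7). For this to be in L we would need p+7 = (p+k)+7, i.e. k = 0, contradicting k ≥ 1. So xy²z ∉ L.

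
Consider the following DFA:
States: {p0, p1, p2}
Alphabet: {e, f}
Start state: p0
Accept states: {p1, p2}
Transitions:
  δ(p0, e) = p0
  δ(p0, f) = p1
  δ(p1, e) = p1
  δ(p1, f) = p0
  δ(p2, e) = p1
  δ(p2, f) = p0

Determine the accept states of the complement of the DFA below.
Complement accept states = All states \ Original accept states
= {p0, p1, p2} \ {p1, p2}
{p0}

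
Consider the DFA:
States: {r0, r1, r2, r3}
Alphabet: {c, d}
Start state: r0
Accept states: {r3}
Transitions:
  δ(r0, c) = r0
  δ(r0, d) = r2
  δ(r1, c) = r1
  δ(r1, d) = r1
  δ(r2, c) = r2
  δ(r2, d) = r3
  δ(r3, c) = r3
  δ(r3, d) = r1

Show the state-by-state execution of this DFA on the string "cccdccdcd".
read 'c': r0 → r0
  read 'c': r0 → r0
  read 'c': r0 → r0
  read 'd': r0 → r2
  read 'c': r2 → r2
  read 'c': r2 → r2
  read 'd': r2 → r3
  read 'c': r3 → r3
  read 'd': r3 → r1
r0 -> r0 -> r0 -> r0 -> r2 -> r2 -> r2 -> r3 -> r3 -> r1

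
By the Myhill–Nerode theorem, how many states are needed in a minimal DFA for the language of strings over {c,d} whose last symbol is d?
By Myhill–Nerode, count the distinguishable equivalence classes: 2^1 = 2 classes — the DFA must remember the last 1 symbol read; every pair of distinct length-1 suffixes is distinguishable by some continuation.
2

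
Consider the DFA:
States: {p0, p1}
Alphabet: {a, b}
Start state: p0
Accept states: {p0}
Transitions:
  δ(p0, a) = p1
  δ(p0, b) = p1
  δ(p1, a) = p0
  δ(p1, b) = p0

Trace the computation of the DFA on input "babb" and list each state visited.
read 'b': p0 → p1
  read 'a': p1 → p0
  read 'b': p0 → p1
  read 'b': p1 → p0
p0 -> p1 -> p0 -> p1 -> p0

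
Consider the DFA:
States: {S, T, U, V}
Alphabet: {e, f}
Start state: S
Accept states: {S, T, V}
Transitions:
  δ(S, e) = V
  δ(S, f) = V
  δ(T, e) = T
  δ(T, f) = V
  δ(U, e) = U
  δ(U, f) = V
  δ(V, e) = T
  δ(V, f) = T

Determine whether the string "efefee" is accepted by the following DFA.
Processing string "efefee":
  S --e--> V
  V --f--> T
  T --e--> T
  T --f--> V
  V --e--> T
  T --e--> T
Final state: T
Accept states: {S, T, V}
Yes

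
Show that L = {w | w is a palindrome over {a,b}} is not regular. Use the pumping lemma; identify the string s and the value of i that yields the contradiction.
Assume L is regular with pumping length p. Idea: pumping the leading a-block breaks the symmetry.
Choose s = a^p b a^p (a palindrome of length 2p+1 ≥ p). By the pumping lemma, s = xyz with |xy| ≤ p, |y| > 0, so y = a^k with k > 0 (xy lies entirely in the first a^p). Then xy²z = a^(p+k) b a^p, which is not a palindrome since p+k ≠ p.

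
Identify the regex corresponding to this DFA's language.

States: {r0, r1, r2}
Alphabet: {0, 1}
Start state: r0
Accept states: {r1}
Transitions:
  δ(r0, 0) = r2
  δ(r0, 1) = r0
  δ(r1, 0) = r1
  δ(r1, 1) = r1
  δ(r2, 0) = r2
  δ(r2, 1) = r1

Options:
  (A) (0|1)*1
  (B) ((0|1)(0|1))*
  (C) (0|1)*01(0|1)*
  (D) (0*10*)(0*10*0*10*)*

Check each option against the DFA on short strings; one disagreement eliminates an option:
  (A) (0|1)*1: on '1' the DFA goes r0 → r0 and rejects (r0 ∉ Accept), but the regex matches it → eliminate
  (B) ((0|1)(0|1))*: on ε the DFA stays in r0 and rejects (r0 ∉ Accept), but the regex matches it → eliminate
  (C) (0|1)*01(0|1)*: agrees with the DFA on every string of length ≤ 6
  (D) (0*10*)(0*10*0*10*)*: on '1' the DFA goes r0 → r0 and rejects (r0 ∉ Accept), but the regex matches it → eliminate
Only (C) is consistent with the DFA.
(C) (0|1)*01(0|1)*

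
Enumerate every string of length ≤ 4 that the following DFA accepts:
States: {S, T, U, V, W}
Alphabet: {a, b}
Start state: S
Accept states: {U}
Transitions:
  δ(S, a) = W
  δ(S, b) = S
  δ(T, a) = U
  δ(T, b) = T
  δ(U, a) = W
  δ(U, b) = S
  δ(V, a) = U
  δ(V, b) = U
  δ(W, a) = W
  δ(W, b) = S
None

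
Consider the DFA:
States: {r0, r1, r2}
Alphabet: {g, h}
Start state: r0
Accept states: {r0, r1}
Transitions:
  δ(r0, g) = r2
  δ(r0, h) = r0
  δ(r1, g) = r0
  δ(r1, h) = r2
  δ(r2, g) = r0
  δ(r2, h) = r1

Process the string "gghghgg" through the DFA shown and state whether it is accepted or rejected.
Processing string "gghghgg":
  r0 --g--> r2
  r2 --g--> r0
  r0 --h--> r0
  r0 --g--> r2
  r2 --h--> r1
  r1 --g--> r0
  r0 --g--> r2
Final state: r2
Accept states: {r0, r1}
No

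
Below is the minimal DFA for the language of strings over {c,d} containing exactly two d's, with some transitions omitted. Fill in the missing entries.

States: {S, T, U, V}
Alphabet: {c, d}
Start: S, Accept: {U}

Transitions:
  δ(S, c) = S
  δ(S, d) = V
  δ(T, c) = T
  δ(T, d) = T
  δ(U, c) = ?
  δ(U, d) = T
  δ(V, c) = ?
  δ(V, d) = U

From the language and accept set, identify what each state tracks — S: zero d's; T: ≥ three d's (dead); U: two d's; V: one d.
Each missing δ(q, a) is the state matching the new tracked value after reading a.
δ(U, c) = U; δ(V, c) = V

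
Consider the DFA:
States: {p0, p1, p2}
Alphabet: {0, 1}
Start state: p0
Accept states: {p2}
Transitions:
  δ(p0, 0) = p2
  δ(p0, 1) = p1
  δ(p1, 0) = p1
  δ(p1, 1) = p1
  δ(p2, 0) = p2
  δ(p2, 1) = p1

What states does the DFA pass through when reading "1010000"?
read '1': p0 → p1
  read '0': p1 → p1
  read '1': p1 → p1
  read '0': p1 → p1
  read '0': p1 → p1
  read '0': p1 → p1
  read '0': p1 → p1
p0 -> p1 -> p1 -> p1 -> p1 -> p1 -> p1 -> p1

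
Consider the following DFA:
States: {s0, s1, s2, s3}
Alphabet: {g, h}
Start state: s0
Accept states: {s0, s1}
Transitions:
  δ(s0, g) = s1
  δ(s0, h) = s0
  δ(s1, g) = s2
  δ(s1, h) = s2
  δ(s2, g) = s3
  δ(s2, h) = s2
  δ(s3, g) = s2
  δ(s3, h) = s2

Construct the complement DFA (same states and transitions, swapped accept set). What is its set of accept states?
Complement accept states = All states \ Original accept states
= {s0, s1, s2, s3} \ {s0, s1}
{s2, s3}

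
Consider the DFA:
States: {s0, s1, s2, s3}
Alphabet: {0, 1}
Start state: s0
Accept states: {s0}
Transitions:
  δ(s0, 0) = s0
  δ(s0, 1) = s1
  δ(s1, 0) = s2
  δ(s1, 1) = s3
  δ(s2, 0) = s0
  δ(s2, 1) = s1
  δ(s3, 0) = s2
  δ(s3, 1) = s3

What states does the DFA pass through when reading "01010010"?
read '0': s0 → s0
  read '1': s0 → s1
  read '0': s1 → s2
  read '1': s2 → s1
  read '0': s1 → s2
  read '0': s2 → s0
  read '1': s0 → s1
  read '0': s1 → s2
s0 -> s0 -> s1 -> s2 -> s1 -> s2 -> s0 -> s1 -> s2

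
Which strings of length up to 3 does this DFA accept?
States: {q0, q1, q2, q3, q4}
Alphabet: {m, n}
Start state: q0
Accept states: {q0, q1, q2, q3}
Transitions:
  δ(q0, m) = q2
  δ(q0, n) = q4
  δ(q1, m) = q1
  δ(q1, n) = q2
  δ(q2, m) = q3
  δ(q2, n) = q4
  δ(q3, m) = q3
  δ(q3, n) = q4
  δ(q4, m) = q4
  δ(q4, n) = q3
ε, m, mm, nn, mmm, mnn, nmn, nnm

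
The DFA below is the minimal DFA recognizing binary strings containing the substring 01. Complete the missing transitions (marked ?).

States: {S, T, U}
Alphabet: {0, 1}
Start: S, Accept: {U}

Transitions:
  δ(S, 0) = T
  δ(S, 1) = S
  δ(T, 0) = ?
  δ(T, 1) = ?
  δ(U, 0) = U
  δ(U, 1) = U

From the language and accept set, identify what each state tracks — S: no 0 seen yet; T: seen a 0, waiting for 1; U: substring 01 seen.
Each missing δ(q, a) is the state matching the new tracked value after reading a.
δ(T, 0) = T; δ(T, 1) = U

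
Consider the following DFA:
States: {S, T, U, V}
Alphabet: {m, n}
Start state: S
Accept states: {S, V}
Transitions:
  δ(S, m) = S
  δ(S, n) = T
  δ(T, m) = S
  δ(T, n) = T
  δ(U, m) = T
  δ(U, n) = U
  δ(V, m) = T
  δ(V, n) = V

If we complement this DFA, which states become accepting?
Complement accept states = All states \ Original accept states
= {S, T, U, V} \ {S, V}
{T, U}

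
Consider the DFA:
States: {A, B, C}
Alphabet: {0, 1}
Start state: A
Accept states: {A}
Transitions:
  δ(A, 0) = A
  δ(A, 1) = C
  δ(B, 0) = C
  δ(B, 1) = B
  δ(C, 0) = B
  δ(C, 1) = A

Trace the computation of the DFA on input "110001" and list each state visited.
read '1': A → C
  read '1': C → A
  read '0': A → A
  read '0': A → A
  read '0': A → A
  read '1': A → C
A -> C -> A -> A -> A -> A -> C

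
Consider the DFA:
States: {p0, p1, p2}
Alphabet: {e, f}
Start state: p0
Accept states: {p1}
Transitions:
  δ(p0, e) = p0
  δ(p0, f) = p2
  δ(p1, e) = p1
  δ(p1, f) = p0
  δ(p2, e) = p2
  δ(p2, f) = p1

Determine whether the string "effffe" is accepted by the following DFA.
Processing string "effffe":
  p0 --e--> p0
  p0 --f--> p2
  p2 --f--> p1
  p1 --f--> p0
  p0 --f--> p2
  p2 --e--> p2
Final state: p2
Accept states: {p1}
No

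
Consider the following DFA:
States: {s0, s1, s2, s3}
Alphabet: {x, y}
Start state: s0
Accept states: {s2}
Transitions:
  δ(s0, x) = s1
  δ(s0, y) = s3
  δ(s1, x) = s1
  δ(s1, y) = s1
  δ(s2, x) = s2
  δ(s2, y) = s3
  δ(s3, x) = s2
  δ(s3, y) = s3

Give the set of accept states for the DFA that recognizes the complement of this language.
Complement accept states = All states \ Original accept states
= {s0, s1, s2, s3} \ {s2}
{s0, s1, s3}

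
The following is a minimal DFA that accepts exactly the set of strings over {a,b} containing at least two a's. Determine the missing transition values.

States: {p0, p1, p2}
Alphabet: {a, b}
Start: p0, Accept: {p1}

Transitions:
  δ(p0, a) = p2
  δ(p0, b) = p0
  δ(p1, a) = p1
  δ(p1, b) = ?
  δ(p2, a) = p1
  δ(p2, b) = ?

From the language and accept set, identify what each state tracks — p0: zero a's seen; p1: ≥ two a's seen; p2: one a seen.
Each missing δ(q, a) is the state matching the new tracked value after reading a.
δ(p1, b) = p1; δ(p2, b) = p2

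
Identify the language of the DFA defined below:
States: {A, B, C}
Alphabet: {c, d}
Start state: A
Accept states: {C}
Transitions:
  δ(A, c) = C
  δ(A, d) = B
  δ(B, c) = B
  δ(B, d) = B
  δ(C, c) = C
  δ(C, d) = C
Testing a few strings:
  'c' → accept
  'd' → reject
  'cdc' → accept
  'dc' → reject
State roles: A=no input read; B=started with d (dead); C=started with c
All strings over {c,d} starting with c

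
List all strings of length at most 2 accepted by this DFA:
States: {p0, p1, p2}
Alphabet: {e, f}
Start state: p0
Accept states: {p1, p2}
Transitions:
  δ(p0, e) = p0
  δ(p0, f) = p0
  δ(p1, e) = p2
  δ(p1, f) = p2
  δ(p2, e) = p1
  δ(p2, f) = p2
None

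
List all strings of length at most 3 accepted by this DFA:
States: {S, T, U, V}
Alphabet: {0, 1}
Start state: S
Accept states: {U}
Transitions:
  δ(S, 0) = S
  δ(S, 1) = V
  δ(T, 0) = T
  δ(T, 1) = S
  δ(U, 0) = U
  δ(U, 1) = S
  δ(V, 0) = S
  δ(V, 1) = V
None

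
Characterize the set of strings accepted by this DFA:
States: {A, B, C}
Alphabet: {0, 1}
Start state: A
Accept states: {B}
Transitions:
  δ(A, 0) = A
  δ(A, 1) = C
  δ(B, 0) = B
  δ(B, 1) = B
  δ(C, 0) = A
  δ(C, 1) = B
Testing a few strings:
  '01' → reject
  '0' → reject
  '111' → accept
  '1' → reject
State roles: A=no progress toward 11; B=substring 11 seen; C=one trailing 1
All binary strings containing the substring 11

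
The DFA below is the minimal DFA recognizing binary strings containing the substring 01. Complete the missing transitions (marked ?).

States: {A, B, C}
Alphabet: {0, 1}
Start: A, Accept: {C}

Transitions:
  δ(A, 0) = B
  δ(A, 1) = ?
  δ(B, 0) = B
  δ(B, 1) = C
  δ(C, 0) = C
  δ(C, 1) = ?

From the language and accept set, identify what each state tracks — A: no 0 seen yet; B: seen a 0, waiting for 1; C: substring 01 seen.
Each missing δ(q, a) is the state matching the new tracked value after reading a.
δ(A, 1) = A; δ(C, 1) = C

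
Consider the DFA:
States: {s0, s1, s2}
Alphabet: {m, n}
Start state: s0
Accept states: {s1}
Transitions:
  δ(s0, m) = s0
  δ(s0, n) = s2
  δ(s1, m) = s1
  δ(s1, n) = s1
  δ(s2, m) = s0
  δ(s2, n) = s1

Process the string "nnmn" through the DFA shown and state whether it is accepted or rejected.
Processing string "nnmn":
  s0 --n--> s2
  s2 --n--> s1
  s1 --m--> s1
  s1 --n--> s1
Final state: s1
Accept states: {s1}
Yes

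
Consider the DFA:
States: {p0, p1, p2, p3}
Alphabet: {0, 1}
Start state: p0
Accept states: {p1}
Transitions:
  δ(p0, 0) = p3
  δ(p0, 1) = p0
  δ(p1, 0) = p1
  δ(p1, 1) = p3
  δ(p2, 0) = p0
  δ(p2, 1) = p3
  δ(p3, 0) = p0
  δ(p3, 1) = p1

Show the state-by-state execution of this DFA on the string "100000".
read '1': p0 → p0
  read '0': p0 → p3
  read '0': p3 → p0
  read '0': p0 → p3
  read '0': p3 → p0
  read '0': p0 → p3
p0 -> p0 -> p3 -> p0 -> p3 -> p0 -> p3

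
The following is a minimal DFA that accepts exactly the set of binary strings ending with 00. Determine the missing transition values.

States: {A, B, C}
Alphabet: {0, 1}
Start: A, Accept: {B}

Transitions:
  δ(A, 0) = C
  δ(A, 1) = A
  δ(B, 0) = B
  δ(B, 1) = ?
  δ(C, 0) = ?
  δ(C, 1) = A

From the language and accept set, identify what each state tracks — A: last symbol not 0; B: two trailing 0's; C: one trailing 0.
Each missing δ(q, a) is the state matching the new tracked value after reading a.
δ(B, 1) = A; δ(C, 0) = B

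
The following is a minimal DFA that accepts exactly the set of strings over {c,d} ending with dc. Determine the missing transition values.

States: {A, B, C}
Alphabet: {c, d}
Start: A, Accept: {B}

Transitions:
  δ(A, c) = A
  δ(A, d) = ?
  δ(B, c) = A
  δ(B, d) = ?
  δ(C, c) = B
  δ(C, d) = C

From the language and accept set, identify what each state tracks — A: no suffix match; B: suffix is dc; C: one trailing d.
Each missing δ(q, a) is the state matching the new tracked value after reading a.
δ(A, d) = C; δ(B, d) = C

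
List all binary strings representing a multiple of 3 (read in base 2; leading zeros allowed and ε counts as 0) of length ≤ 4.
ε, 0, 00, 11, 000, 011, 110, 0000, 0011, 0110, 1001, 1100, 1111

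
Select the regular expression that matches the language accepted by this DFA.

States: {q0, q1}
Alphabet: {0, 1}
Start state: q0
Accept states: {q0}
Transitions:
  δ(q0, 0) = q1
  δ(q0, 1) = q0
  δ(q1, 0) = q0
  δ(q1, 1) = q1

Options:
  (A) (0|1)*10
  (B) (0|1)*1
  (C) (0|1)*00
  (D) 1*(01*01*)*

Check each option against the DFA on short strings; one disagreement eliminates an option:
  (A) (0|1)*10: on ε the DFA stays in q0 and accepts (q0 ∈ Accept), but the regex does not match it → eliminate
  (B) (0|1)*1: on ε the DFA stays in q0 and accepts (q0 ∈ Accept), but the regex does not match it → eliminate
  (C) (0|1)*00: on ε the DFA stays in q0 and accepts (q0 ∈ Accept), but the regex does not match it → eliminate
  (D) 1*(01*01*)*: agrees with the DFA on every string of length ≤ 6
Only (D) is consistent with the DFA.
(D) 1*(01*01*)*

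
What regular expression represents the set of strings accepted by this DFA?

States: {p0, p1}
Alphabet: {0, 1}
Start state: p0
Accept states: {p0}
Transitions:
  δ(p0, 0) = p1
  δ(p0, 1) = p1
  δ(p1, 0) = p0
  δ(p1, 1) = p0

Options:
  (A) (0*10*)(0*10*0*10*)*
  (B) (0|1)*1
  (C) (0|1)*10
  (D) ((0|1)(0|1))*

Check each option against the DFA on short strings; one disagreement eliminates an option:
  (A) (0*10*)(0*10*0*10*)*: on ε the DFA stays in p0 and accepts (p0 ∈ Accept), but the regex does not match it → eliminate
  (B) (0|1)*1: on ε the DFA stays in p0 and accepts (p0 ∈ Accept), but the regex does not match it → eliminate
  (C) (0|1)*10: on ε the DFA stays in p0 and accepts (p0 ∈ Accept), but the regex does not match it → eliminate
  (D) ((0|1)(0|1))*: agrees with the DFA on every string of length ≤ 6
Only (D) is consistent with the DFA.
(D) ((0|1)(0|1))*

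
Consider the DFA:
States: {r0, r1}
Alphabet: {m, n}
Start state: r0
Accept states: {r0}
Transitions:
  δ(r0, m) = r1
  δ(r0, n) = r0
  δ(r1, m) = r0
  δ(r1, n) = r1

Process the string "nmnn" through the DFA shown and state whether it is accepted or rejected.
Processing string "nmnn":
  r0 --n--> r0
  r0 --m--> r1
  r1 --n--> r1
  r1 --n--> r1
Final state: r1
Accept states: {r0}
No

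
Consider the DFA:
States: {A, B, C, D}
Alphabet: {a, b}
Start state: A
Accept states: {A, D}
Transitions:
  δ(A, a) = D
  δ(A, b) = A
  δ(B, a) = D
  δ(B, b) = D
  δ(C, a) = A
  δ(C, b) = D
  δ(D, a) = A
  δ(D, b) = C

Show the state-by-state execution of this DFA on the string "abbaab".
read 'a': A → D
  read 'b': D → C
  read 'b': C → D
  read 'a': D → A
  read 'a': A → D
  read 'b': D → C
A -> D -> C -> D -> A -> D -> C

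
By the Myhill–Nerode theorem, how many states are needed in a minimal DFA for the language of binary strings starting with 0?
By Myhill–Nerode, count the distinguishable equivalence classes: three classes — empty / started with 0 / started with 1 (dead).
3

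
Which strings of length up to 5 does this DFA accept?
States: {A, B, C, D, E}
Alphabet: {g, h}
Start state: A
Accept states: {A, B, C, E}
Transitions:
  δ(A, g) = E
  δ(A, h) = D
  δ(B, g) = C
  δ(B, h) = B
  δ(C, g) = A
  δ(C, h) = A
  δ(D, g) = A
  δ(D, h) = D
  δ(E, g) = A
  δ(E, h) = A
ε, g, gg, gh, hg, ggg, ghg, hgg, hhg, gggg, gggh, gghg, ghgg, ghgh, ghhg, hggg, hggh, hghg, hhgg, hhhg, ggggg, ggghg, gghgg, gghhg, ghggg, ghghg, ghhgg, ghhhg, hgggg, hgghg, hghgg, hghhg, hhggg, hhggh, hhghg, hhhgg, hhhhg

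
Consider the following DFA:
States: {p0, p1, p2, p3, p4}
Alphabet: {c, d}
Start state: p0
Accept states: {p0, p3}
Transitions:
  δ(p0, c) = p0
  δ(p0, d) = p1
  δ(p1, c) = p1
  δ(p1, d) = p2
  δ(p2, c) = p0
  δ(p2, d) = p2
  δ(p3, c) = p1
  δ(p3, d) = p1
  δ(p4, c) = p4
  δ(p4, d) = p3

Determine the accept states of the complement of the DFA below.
Complement accept states = All states \ Original accept states
= {p0, p1, p2, p3, p4} \ {p0, p3}
{p1, p2, p4}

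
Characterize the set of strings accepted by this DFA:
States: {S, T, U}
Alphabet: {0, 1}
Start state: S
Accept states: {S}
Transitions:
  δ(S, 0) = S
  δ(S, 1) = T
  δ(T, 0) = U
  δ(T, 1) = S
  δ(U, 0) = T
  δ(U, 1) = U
Testing a few strings:
  '001' → reject
  '1101' → reject
  '10' → reject
  '0' → accept
State roles: S=value ≡ 0 (mod 3); T=value ≡ 1 (mod 3); U=value ≡ 2 (mod 3)
All binary strings representing a multiple of 3 (read in base 2; leading zeros allowed and ε counts as 0)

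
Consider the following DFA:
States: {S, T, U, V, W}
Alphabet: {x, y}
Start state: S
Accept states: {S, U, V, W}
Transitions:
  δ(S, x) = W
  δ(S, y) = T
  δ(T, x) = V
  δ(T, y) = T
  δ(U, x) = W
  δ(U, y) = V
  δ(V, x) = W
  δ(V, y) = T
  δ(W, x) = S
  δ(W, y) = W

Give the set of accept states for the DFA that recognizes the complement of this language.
Complement accept states = All states \ Original accept states
= {S, T, U, V, W} \ {S, U, V, W}
{T}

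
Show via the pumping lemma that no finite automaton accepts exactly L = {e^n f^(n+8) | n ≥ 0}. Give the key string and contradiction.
Assume L is regular with pumping length p. Idea: pumping the e-block breaks the fixed offset of 8.
Choose s = e^p f^(p+8) ∈ L. By the pumping lemma, s = xyz with |xy| ≤ p, |y| > 0, so y = e^k with k ≥ 1. Then xy²z = e^(p+k) f^(p+8). For this to be in L we would need p+8 = (p+k)+8, i.e. k = 0, contradicting k ≥ 1. So xy²z ∉ L.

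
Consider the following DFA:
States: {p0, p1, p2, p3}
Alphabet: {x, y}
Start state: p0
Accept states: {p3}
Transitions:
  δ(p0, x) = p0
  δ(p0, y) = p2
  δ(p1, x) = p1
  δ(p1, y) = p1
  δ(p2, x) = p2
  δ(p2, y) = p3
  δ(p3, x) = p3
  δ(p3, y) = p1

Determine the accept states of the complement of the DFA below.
Complement accept states = All states \ Original accept states
= {p0, p1, p2, p3} \ {p3}
{p0, p1, p2}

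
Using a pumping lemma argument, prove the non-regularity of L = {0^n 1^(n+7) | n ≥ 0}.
Assume L is regular with pumping length p. Idea: pumping the 0-block breaks the fixed offset of 7.
Choose s = 0^p 1^(p+7) ∈ L. By the pumping lemma, s = xyz with |xy| ≤ p, |y| > 0, so y = 0^k with k ≥ 1. Then xy²z = 0^(p+k) 1^(p+7). For this to be in L we would need p+7 = (p+k)+7, i.e. k = 0, contradicting k ≥ 1. So xy²z ∉ L.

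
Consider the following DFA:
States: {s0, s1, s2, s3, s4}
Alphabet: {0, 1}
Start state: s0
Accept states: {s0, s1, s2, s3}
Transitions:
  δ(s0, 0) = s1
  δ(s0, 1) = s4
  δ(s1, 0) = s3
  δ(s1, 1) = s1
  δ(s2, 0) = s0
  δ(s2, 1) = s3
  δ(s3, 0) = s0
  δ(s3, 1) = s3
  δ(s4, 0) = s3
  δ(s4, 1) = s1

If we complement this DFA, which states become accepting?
Complement accept states = All states \ Original accept states
= {s0, s1, s2, s3, s4} \ {s0, s1, s2, s3}
{s4}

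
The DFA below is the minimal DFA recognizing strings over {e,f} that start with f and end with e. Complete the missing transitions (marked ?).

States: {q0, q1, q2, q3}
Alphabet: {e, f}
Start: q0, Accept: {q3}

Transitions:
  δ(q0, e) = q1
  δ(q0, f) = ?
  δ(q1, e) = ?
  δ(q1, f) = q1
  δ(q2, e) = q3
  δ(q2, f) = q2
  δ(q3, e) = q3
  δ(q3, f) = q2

From the language and accept set, identify what each state tracks — q0: no input read; q1: started with e (dead); q2: started with f, last symbol f; q3: started with f, last symbol e.
Each missing δ(q, a) is the state matching the new tracked value after reading a.
δ(q0, f) = q2; δ(q1, e) = q1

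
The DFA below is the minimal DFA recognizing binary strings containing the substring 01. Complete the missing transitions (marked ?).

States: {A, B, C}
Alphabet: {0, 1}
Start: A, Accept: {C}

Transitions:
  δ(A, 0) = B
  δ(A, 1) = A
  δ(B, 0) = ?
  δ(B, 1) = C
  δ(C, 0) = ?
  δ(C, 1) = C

From the language and accept set, identify what each state tracks — A: no 0 seen yet; B: seen a 0, waiting for 1; C: substring 01 seen.
Each missing δ(q, a) is the state matching the new tracked value after reading a.
δ(B, 0) = B; δ(C, 0) = C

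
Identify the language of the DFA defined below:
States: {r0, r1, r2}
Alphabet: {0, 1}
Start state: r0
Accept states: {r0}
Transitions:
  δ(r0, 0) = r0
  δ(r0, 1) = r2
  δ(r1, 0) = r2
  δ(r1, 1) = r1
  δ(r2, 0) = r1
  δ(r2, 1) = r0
Testing a few strings:
  '1' → reject
  '11' → accept
  '00' → accept
  '0' → accept
State roles: r0=value ≡ 0 (mod 3); r1=value ≡ 2 (mod 3); r2=value ≡ 1 (mod 3)
All binary strings representing a multiple of 3 (read in base 2; leading zeros allowed and ε counts as 0)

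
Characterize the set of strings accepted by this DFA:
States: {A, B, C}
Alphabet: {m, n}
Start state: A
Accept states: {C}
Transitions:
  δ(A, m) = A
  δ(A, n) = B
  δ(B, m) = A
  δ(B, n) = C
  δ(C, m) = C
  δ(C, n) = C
Testing a few strings:
  'n' → reject
  'nn' → accept
  'mn' → reject
  'mmn' → reject
State roles: A=no progress toward nn; B=one trailing n; C=substring nn seen
All strings over {m,n} containing the substring nn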